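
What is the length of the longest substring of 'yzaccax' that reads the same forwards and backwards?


Scanning 'yzaccax' for palindromic substrings.
Substring at positions 2-5: 'acca'.
Check: reverse('acca') = 'acca' -> palindrome confirmed.
Neighbouring characters ('z' / 'x') break symmetry, so it cannot extend further.
No longer palindromic substring exists; longest length = 4

4


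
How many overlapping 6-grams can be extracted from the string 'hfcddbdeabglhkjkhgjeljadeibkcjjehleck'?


String 'hfcddbdeabglhkjkhgjeljadeibkcjjehleck' has length L = 37.
Number of overlapping n-grams = L - n + 1
Substituting: 37 - 6 + 1 = 32

32


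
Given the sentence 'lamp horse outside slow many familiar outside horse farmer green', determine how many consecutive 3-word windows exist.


Word trigrams from [10] words:
  Trigram 1: (lamp horse outside)
  Trigram 2: (horse outside slow)
  Trigram 3: (outside slow many)
  Trigram 4: (slow many familiar)
  Trigram 5: (many familiar outside)
  Trigram 6: (familiar outside horse)
  Trigram 7: (outside horse farmer)
  Trigram 8: (horse farmer green)
Total word trigrams: 10 - 2 = 8

8


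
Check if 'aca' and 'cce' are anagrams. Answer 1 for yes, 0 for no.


Sort characters of 'aca': 'aac'
Sort characters of 'cce': 'cce'
Sorted forms differ -> they are NOT anagrams
Result: 0

0


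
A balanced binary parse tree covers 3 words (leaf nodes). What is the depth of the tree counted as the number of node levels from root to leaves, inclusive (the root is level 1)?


In a balanced binary tree with n leaves the deepest leaf is ceil(log2(n)) edges below the root,
so counting node levels inclusive of root and leaves gives ceil(log2(n)) + 1 levels.
log2(3) = 1.5850
ceil(1.5850) = 2
levels = 2 + 1 = 3

3


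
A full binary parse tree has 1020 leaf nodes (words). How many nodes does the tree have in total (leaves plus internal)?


Leaf nodes (terminals): 1020
Internal nodes = n - 1 = 1020 - 1 = 1019
Total = leaves + internal = 1020 + 1019 = 2039

2039


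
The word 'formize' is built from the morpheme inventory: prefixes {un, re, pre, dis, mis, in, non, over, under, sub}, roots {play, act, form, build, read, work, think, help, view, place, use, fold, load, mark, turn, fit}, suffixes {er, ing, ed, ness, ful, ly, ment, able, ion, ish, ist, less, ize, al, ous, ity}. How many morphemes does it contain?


Segmenting 'formize' against the inventory:
  'form' -> root (morpheme 1)
  'ize' -> suffix (morpheme 2)
Total morphemes: 2

2


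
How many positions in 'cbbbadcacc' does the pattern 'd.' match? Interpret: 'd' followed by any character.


Pattern: d. means 'd' followed by any character.
Scanning 'cbbbadcacc' position-by-position:
  Pos 0: window 'cb' -> no
  Pos 1: window 'bb' -> no
  Pos 2: window 'bb' -> no
  Pos 3: window 'ba' -> no
  Pos 4: window 'ad' -> no
  Pos 5: window 'dc' -> MATCH
  Pos 6: window 'ca' -> no
  Pos 7: window 'ac' -> no
  Pos 8: window 'cc' -> no
  Pos 9: window 'c' -> no
Total matches: 1

1


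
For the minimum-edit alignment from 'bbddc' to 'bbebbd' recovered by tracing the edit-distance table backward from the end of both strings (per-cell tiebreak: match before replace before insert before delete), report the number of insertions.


Edit distance = 4. Backtracking from cell (5, 6) with preference match > replace > insert > delete,
then listing the resulting alignment 'bbddc' -> 'bbebbd' left to right:
  Step 1: keep 'b'
  Step 2: keep 'b'
  Step 3: insert 'e' [insertion #1]
  Step 4: replace d->b
  Step 5: replace d->b
  Step 6: replace c->d
Total insertions: 1

1


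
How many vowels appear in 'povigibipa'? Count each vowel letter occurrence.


Scanning each character of 'povigibipa':
  Position 1: 'p' -> consonant (running count: 0)
  Position 2: 'o' -> vowel (running count: 1)
  Position 3: 'v' -> consonant (running count: 1)
  Position 4: 'i' -> vowel (running count: 2)
  Position 5: 'g' -> consonant (running count: 2)
  Position 6: 'i' -> vowel (running count: 3)
  Position 7: 'b' -> consonant (running count: 3)
  Position 8: 'i' -> vowel (running count: 4)
  Position 9: 'p' -> consonant (running count: 4)
  Position 10: 'a' -> vowel (running count: 5)
Total vowels: 5

5


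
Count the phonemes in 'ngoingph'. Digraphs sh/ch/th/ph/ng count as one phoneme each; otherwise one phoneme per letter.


Parsing 'ngoingph' greedily, digraphs first:
  'ng' -> digraph (1 consonant phoneme) (phonemes so far: 1)
  'o' -> vowel phoneme (phonemes so far: 2)
  'i' -> vowel phoneme (phonemes so far: 3)
  'ng' -> digraph (1 consonant phoneme) (phonemes so far: 4)
  'ph' -> digraph (1 consonant phoneme) (phonemes so far: 5)
Total phonemes: 5

5


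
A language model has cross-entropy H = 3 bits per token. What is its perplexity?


Perplexity formula: PP = 2^H
H = 3
PP = 2^3
Steps: 2^1 = 2, 2^2 = 4, 2^3 = 8
PP = 8

8


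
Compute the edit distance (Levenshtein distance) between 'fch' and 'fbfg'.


Building DP table for s1='fch' (len 3) and s2='fbfg' (len 4):
       f  b  f  g
    0  1  2  3  4
  f 1  0  1  2  3
  c 2  1  1  2  3
  h 3  2  2  2  3
Edit distance = dp[3][4] = 3

3


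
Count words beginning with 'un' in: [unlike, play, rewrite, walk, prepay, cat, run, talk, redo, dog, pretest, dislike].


Checking each word for prefix 'un':
  'unlike' -> YES, starts with 'un' (count: 1)
  'play' -> no (count: 1)
  'rewrite' -> no (count: 1)
  'walk' -> no (count: 1)
  'prepay' -> no (count: 1)
  'cat' -> no (count: 1)
  'run' -> no (count: 1)
  'talk' -> no (count: 1)
  'redo' -> no (count: 1)
  'dog' -> no (count: 1)
  'pretest' -> no (count: 1)
  'dislike' -> no (count: 1)
Total with prefix 'un': 1

1


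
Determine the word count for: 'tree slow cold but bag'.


Counting words by splitting on spaces:
  Word 1: 'tree'
  Word 2: 'slow'
  Word 3: 'cold'
  Word 4: 'but'
  Word 5: 'bag'
Total words: 5

5


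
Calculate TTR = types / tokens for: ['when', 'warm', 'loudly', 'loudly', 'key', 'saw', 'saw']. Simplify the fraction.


Tokens: 7
Unique types: ('key', 'loudly', 'saw', 'warm', 'when') = 5
TTR = 5/7
Already in lowest terms.

5/7


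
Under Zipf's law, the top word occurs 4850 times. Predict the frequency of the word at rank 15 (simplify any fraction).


Zipf's law: freq(rank) = f1 / rank
f1 = 4850, rank = 15
freq = 4850 / 15
GCD(4850, 15) = 5
Simplified: 970/3

970/3


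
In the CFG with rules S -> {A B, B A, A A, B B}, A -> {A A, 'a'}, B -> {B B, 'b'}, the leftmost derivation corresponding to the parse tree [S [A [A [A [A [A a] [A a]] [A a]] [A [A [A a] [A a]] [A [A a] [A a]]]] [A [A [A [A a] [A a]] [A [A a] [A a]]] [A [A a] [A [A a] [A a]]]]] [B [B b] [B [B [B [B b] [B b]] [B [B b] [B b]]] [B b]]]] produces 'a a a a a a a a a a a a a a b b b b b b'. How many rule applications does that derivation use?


Every bracketed nonterminal node [X ...] in the tree is produced by exactly one rule application.
Reading the tree off as a leftmost derivation:
  Step 1: S  =>  A B   (applied S -> A B)
  Step 2: A B  =>  A A B   (applied A -> A A)
  Step 3: A A B  =>  A A A B   (applied A -> A A)
  Step 4: A A A B  =>  A A A A B   (applied A -> A A)
  Step 5: A A A A B  =>  A A A A A B   (applied A -> A A)
  Step 6: A A A A A B  =>  a A A A A B   (applied A -> a)
  Step 7: a A A A A B  =>  a a A A A B   (applied A -> a)
  Step 8: a a A A A B  =>  a a a A A B   (applied A -> a)
  Step 9: a a a A A B  =>  a a a A A A B   (applied A -> A A)
  Step 10: a a a A A A B  =>  a a a A A A A B   (applied A -> A A)
  Step 11: a a a A A A A B  =>  a a a a A A A B   (applied A -> a)
  Step 12: a a a a A A A B  =>  a a a a a A A B   (applied A -> a)
  Step 13: a a a a a A A B  =>  a a a a a A A A B   (applied A -> A A)
  Step 14: a a a a a A A A B  =>  a a a a a a A A B   (applied A -> a)
  Step 15: a a a a a a A A B  =>  a a a a a a a A B   (applied A -> a)
  Step 16: a a a a a a a A B  =>  a a a a a a a A A B   (applied A -> A A)
  Step 17: a a a a a a a A A B  =>  a a a a a a a A A A B   (applied A -> A A)
  Step 18: a a a a a a a A A A B  =>  a a a a a a a A A A A B   (applied A -> A A)
  Step 19: a a a a a a a A A A A B  =>  a a a a a a a a A A A B   (applied A -> a)
  Step 20: a a a a a a a a A A A B  =>  a a a a a a a a a A A B   (applied A -> a)
  Step 21: a a a a a a a a a A A B  =>  a a a a a a a a a A A A B   (applied A -> A A)
  Step 22: a a a a a a a a a A A A B  =>  a a a a a a a a a a A A B   (applied A -> a)
  Step 23: a a a a a a a a a a A A B  =>  a a a a a a a a a a a A B   (applied A -> a)
  Step 24: a a a a a a a a a a a A B  =>  a a a a a a a a a a a A A B   (applied A -> A A)
  Step 25: a a a a a a a a a a a A A B  =>  a a a a a a a a a a a a A B   (applied A -> a)
  Step 26: a a a a a a a a a a a a A B  =>  a a a a a a a a a a a a A A B   (applied A -> A A)
  Step 27: a a a a a a a a a a a a A A B  =>  a a a a a a a a a a a a a A B   (applied A -> a)
  Step 28: a a a a a a a a a a a a a A B  =>  a a a a a a a a a a a a a a B   (applied A -> a)
  Step 29: a a a a a a a a a a a a a a B  =>  a a a a a a a a a a a a a a B B   (applied B -> B B)
  Step 30: a a a a a a a a a a a a a a B B  =>  a a a a a a a a a a a a a a b B   (applied B -> b)
  Step 31: a a a a a a a a a a a a a a b B  =>  a a a a a a a a a a a a a a b B B   (applied B -> B B)
  Step 32: a a a a a a a a a a a a a a b B B  =>  a a a a a a a a a a a a a a b B B B   (applied B -> B B)
  Step 33: a a a a a a a a a a a a a a b B B B  =>  a a a a a a a a a a a a a a b B B B B   (applied B -> B B)
  Step 34: a a a a a a a a a a a a a a b B B B B  =>  a a a a a a a a a a a a a a b b B B B   (applied B -> b)
  Step 35: a a a a a a a a a a a a a a b b B B B  =>  a a a a a a a a a a a a a a b b b B B   (applied B -> b)
  Step 36: a a a a a a a a a a a a a a b b b B B  =>  a a a a a a a a a a a a a a b b b B B B   (applied B -> B B)
  Step 37: a a a a a a a a a a a a a a b b b B B B  =>  a a a a a a a a a a a a a a b b b b B B   (applied B -> b)
  Step 38: a a a a a a a a a a a a a a b b b b B B  =>  a a a a a a a a a a a a a a b b b b b B   (applied B -> b)
  Step 39: a a a a a a a a a a a a a a b b b b b B  =>  a a a a a a a a a a a a a a b b b b b b   (applied B -> b)
Final yield: a a a a a a a a a a a a a a b b b b b b
Total rewrite steps: 39

39


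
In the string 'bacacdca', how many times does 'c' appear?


Scanning 'bacacdca' for 'c':
  Position 2: 'c' -> MATCH (count: 1)
  Position 4: 'c' -> MATCH (count: 2)
  Position 6: 'c' -> MATCH (count: 3)
Total occurrences of 'c': 3

3


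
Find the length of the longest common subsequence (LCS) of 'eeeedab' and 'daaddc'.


DP table for LCS of 'eeeedab' and 'daaddc':
       d  a  a  d  d  c
    0  0  0  0  0  0  0
  e 0  0  0  0  0  0  0
  e 0  0  0  0  0  0  0
  e 0  0  0  0  0  0  0
  e 0  0  0  0  0  0  0
  d 0  1  1  1  1  1  1
  a 0  1  2  2  2  2  2
  b 0  1  2  2  2  2  2
LCS: 'da'
LCS length = 2

2


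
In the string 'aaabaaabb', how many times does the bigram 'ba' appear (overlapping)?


Scanning 'aaabaaabb' for bigram 'ba':
  Position 0: 'aa' -> no
  Position 1: 'aa' -> no
  Position 2: 'ab' -> no
  Position 3: 'ba' -> MATCH
  Position 4: 'aa' -> no
  Position 5: 'aa' -> no
  Position 6: 'ab' -> no
  Position 7: 'bb' -> no
Total matches: 1

1


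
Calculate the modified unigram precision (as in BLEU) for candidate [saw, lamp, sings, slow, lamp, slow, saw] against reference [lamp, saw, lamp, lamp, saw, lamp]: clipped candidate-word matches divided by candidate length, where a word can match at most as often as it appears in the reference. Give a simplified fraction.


Reference word counts: {'lamp': 4, 'saw': 2}
Checking each candidate word (with clipping):
  'saw' -> in reference (ref count 2, used 1/2) -> match (matches: 1)
  'lamp' -> in reference (ref count 4, used 1/4) -> match (matches: 2)
  'sings' -> not in reference -> no match (matches: 2)
  'slow' -> not in reference -> no match (matches: 2)
  'lamp' -> in reference (ref count 4, used 2/4) -> match (matches: 3)
  'slow' -> not in reference -> no match (matches: 3)
  'saw' -> in reference (ref count 2, used 2/2) -> match (matches: 4)
Clipped matches: 4, Candidate length: 7
Precision = 4/7

4/7


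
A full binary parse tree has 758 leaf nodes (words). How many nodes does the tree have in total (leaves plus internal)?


Leaf nodes (terminals): 758
Internal nodes = n - 1 = 758 - 1 = 757
Total = leaves + internal = 758 + 757 = 1515

1515


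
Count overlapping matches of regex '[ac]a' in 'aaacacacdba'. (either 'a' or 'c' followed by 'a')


Pattern: [ac]a means either 'a' or 'c' followed by 'a'.
Scanning 'aaacacacdba' position-by-position:
  Pos 0: window 'aa' -> MATCH
  Pos 1: window 'aa' -> MATCH
  Pos 2: window 'ac' -> no
  Pos 3: window 'ca' -> MATCH
  Pos 4: window 'ac' -> no
  Pos 5: window 'ca' -> MATCH
  Pos 6: window 'ac' -> no
  Pos 7: window 'cd' -> no
  Pos 8: window 'db' -> no
  Pos 9: window 'ba' -> no
  Pos 10: window 'a' -> no
Total matches: 4

4


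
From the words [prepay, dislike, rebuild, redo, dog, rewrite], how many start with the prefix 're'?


Checking each word for prefix 're':
  'prepay' -> no (count: 0)
  'dislike' -> no (count: 0)
  'rebuild' -> YES, starts with 're' (count: 1)
  'redo' -> YES, starts with 're' (count: 2)
  'dog' -> no (count: 2)
  'rewrite' -> YES, starts with 're' (count: 3)
Total with prefix 're': 3

3


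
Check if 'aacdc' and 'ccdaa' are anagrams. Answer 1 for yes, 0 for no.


Sort characters of 'aacdc': 'aaccd'
Sort characters of 'ccdaa': 'aaccd'
Sorted forms match -> they ARE anagrams
Result: 1

1


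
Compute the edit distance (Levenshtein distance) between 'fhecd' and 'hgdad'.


Building DP table for s1='fhecd' (len 5) and s2='hgdad' (len 5):
       h  g  d  a  d
    0  1  2  3  4  5
  f 1  1  2  3  4  5
  h 2  1  2  3  4  5
  e 3  2  2  3  4  5
  c 4  3  3  3  4  5
  d 5  4  4  3  4  4
Edit distance = dp[5][5] = 4

4


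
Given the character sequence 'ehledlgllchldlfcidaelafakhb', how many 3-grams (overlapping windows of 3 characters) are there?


String 'ehledlgllchldlfcidaelafakhb' has length L = 27.
Number of overlapping n-grams = L - n + 1
Substituting: 27 - 3 + 1 = 25

25


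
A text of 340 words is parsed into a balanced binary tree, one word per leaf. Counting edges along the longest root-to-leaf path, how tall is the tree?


In a balanced binary tree with n leaves the deepest leaf is ceil(log2(n)) edges below the root.
log2(340) = 8.4094
ceil(8.4094) = 9
height (edges) = 9

9


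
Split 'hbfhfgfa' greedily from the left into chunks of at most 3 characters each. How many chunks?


'hbfhfgfa' has 8 characters.
Chunking with max size 3:
  Chunk 1: 'hbf' (positions 0-2)
  Chunk 2: 'hfg' (positions 3-5)
  Chunk 3: 'fa' (positions 6-7)
Total chunks: ceil(8 / 3) = 3

3


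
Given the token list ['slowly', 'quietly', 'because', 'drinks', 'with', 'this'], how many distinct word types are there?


Listing all tokens and tracking unique types:
  Token 1: 'slowly' -> NEW (unique so far: 1)
  Token 2: 'quietly' -> NEW (unique so far: 2)
  Token 3: 'because' -> NEW (unique so far: 3)
  Token 4: 'drinks' -> NEW (unique so far: 4)
  Token 5: 'with' -> NEW (unique so far: 5)
  Token 6: 'this' -> NEW (unique so far: 6)
Unique types: ('because', 'drinks', 'quietly', 'slowly', 'this', 'with')
Vocabulary size: 6

6


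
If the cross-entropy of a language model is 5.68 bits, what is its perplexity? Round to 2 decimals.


Perplexity formula: PP = 2^H
H = 5.68
PP = 2^5.68
Decompose: 2^5.68 = 2^5 * 2^0.68
2^5 = 32, 2^0.68 ~ 1.6021398
PP ~ 32 * 1.6021398 = 51.2684736
Rounded to 2 decimals: 51.27

51.27


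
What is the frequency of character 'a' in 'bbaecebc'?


Scanning 'bbaecebc' for 'a':
  Position 2: 'a' -> MATCH (count: 1)
Total occurrences of 'a': 1

1


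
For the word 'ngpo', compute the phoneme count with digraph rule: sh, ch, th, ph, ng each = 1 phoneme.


Parsing 'ngpo' greedily, digraphs first:
  'ng' -> digraph (1 consonant phoneme) (phonemes so far: 1)
  'p' -> consonant phoneme (phonemes so far: 2)
  'o' -> vowel phoneme (phonemes so far: 3)
Total phonemes: 3

3


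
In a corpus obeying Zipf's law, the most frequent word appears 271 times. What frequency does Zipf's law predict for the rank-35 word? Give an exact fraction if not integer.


Zipf's law: freq(rank) = f1 / rank
f1 = 271, rank = 35
freq = 271 / 35
GCD(271, 35) = 1
Simplified: 271/35

271/35


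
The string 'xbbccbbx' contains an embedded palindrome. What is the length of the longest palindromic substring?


Scanning 'xbbccbbx' for palindromic substrings.
Substring at positions 0-7: 'xbbccbbx'.
Check: reverse('xbbccbbx') = 'xbbccbbx' -> palindrome confirmed.
No longer palindromic substring exists; longest length = 8

8


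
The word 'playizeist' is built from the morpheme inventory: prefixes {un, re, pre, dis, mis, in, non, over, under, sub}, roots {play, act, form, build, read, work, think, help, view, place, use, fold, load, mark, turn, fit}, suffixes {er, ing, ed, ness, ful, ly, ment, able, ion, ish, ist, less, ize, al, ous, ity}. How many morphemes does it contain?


Segmenting 'playizeist' against the inventory:
  'play' -> root (morpheme 1)
  'ize' -> suffix (morpheme 2)
  'ist' -> suffix (morpheme 3)
Total morphemes: 3

3


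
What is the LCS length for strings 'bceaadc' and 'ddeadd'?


DP table for LCS of 'bceaadc' and 'ddeadd':
       d  d  e  a  d  d
    0  0  0  0  0  0  0
  b 0  0  0  0  0  0  0
  c 0  0  0  0  0  0  0
  e 0  0  0  1  1  1  1
  a 0  0  0  1  2  2  2
  a 0  0  0  1  2  2  2
  d 0  1  1  1  2  3  3
  c 0  1  1  1  2  3  3
LCS: 'ead'
LCS length = 3

3


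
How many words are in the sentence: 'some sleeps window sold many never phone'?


Counting words by splitting on spaces:
  Word 1: 'some'
  Word 2: 'sleeps'
  Word 3: 'window'
  Word 4: 'sold'
  Word 5: 'many'
  Word 6: 'never'
  Word 7: 'phone'
Total words: 7

7


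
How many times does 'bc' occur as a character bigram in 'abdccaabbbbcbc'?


Scanning 'abdccaabbbbcbc' for bigram 'bc':
  Position 0: 'ab' -> no
  Position 1: 'bd' -> no
  Position 2: 'dc' -> no
  Position 3: 'cc' -> no
  Position 4: 'ca' -> no
  Position 5: 'aa' -> no
  Position 6: 'ab' -> no
  Position 7: 'bb' -> no
  Position 8: 'bb' -> no
  Position 9: 'bb' -> no
  Position 10: 'bc' -> MATCH
  Position 11: 'cb' -> no
  Position 12: 'bc' -> MATCH
Total matches: 2

2


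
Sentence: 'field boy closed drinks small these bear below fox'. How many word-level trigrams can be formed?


Word trigrams from [9] words:
  Trigram 1: (field boy closed)
  Trigram 2: (boy closed drinks)
  Trigram 3: (closed drinks small)
  Trigram 4: (drinks small these)
  Trigram 5: (small these bear)
  Trigram 6: (these bear below)
  Trigram 7: (bear below fox)
Total word trigrams: 9 - 2 = 7

7


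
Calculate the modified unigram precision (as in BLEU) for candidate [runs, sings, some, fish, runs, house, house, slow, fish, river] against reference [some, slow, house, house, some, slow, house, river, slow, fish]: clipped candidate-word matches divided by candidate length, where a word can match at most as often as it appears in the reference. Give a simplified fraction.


Reference word counts: {'fish': 1, 'house': 3, 'river': 1, 'slow': 3, 'some': 2}
Checking each candidate word (with clipping):
  'runs' -> not in reference -> no match (matches: 0)
  'sings' -> not in reference -> no match (matches: 0)
  'some' -> in reference (ref count 2, used 1/2) -> match (matches: 1)
  'fish' -> in reference (ref count 1, used 1/1) -> match (matches: 2)
  'runs' -> not in reference -> no match (matches: 2)
  'house' -> in reference (ref count 3, used 1/3) -> match (matches: 3)
  'house' -> in reference (ref count 3, used 2/3) -> match (matches: 4)
  'slow' -> in reference (ref count 3, used 1/3) -> match (matches: 5)
  'fish' -> ref count 1 already used up (1/1) -> clipped, no match (matches: 5)
  'river' -> in reference (ref count 1, used 1/1) -> match (matches: 6)
Clipped matches: 6, Candidate length: 10
Precision = 6/10 = 3/5

3/5


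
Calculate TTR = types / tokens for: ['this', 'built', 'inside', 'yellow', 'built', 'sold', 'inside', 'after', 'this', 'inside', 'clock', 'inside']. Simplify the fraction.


Tokens: 12
Unique types: ('after', 'built', 'clock', 'inside', 'sold', 'this', 'yellow') = 7
TTR = 7/12
Already in lowest terms.

7/12


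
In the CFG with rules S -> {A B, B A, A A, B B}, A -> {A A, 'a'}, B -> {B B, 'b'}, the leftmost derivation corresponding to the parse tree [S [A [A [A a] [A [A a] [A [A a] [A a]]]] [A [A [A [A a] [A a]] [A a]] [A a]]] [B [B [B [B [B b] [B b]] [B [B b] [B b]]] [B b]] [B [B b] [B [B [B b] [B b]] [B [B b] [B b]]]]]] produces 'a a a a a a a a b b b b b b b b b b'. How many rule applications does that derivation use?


Every bracketed nonterminal node [X ...] in the tree is produced by exactly one rule application.
Reading the tree off as a leftmost derivation:
  Step 1: S  =>  A B   (applied S -> A B)
  Step 2: A B  =>  A A B   (applied A -> A A)
  Step 3: A A B  =>  A A A B   (applied A -> A A)
  Step 4: A A A B  =>  a A A B   (applied A -> a)
  Step 5: a A A B  =>  a A A A B   (applied A -> A A)
  Step 6: a A A A B  =>  a a A A B   (applied A -> a)
  Step 7: a a A A B  =>  a a A A A B   (applied A -> A A)
  Step 8: a a A A A B  =>  a a a A A B   (applied A -> a)
  Step 9: a a a A A B  =>  a a a a A B   (applied A -> a)
  Step 10: a a a a A B  =>  a a a a A A B   (applied A -> A A)
  Step 11: a a a a A A B  =>  a a a a A A A B   (applied A -> A A)
  Step 12: a a a a A A A B  =>  a a a a A A A A B   (applied A -> A A)
  Step 13: a a a a A A A A B  =>  a a a a a A A A B   (applied A -> a)
  Step 14: a a a a a A A A B  =>  a a a a a a A A B   (applied A -> a)
  Step 15: a a a a a a A A B  =>  a a a a a a a A B   (applied A -> a)
  Step 16: a a a a a a a A B  =>  a a a a a a a a B   (applied A -> a)
  Step 17: a a a a a a a a B  =>  a a a a a a a a B B   (applied B -> B B)
  Step 18: a a a a a a a a B B  =>  a a a a a a a a B B B   (applied B -> B B)
  Step 19: a a a a a a a a B B B  =>  a a a a a a a a B B B B   (applied B -> B B)
  Step 20: a a a a a a a a B B B B  =>  a a a a a a a a B B B B B   (applied B -> B B)
  Step 21: a a a a a a a a B B B B B  =>  a a a a a a a a b B B B B   (applied B -> b)
  Step 22: a a a a a a a a b B B B B  =>  a a a a a a a a b b B B B   (applied B -> b)
  Step 23: a a a a a a a a b b B B B  =>  a a a a a a a a b b B B B B   (applied B -> B B)
  Step 24: a a a a a a a a b b B B B B  =>  a a a a a a a a b b b B B B   (applied B -> b)
  Step 25: a a a a a a a a b b b B B B  =>  a a a a a a a a b b b b B B   (applied B -> b)
  Step 26: a a a a a a a a b b b b B B  =>  a a a a a a a a b b b b b B   (applied B -> b)
  Step 27: a a a a a a a a b b b b b B  =>  a a a a a a a a b b b b b B B   (applied B -> B B)
  Step 28: a a a a a a a a b b b b b B B  =>  a a a a a a a a b b b b b b B   (applied B -> b)
  Step 29: a a a a a a a a b b b b b b B  =>  a a a a a a a a b b b b b b B B   (applied B -> B B)
  Step 30: a a a a a a a a b b b b b b B B  =>  a a a a a a a a b b b b b b B B B   (applied B -> B B)
  Step 31: a a a a a a a a b b b b b b B B B  =>  a a a a a a a a b b b b b b b B B   (applied B -> b)
  Step 32: a a a a a a a a b b b b b b b B B  =>  a a a a a a a a b b b b b b b b B   (applied B -> b)
  Step 33: a a a a a a a a b b b b b b b b B  =>  a a a a a a a a b b b b b b b b B B   (applied B -> B B)
  Step 34: a a a a a a a a b b b b b b b b B B  =>  a a a a a a a a b b b b b b b b b B   (applied B -> b)
  Step 35: a a a a a a a a b b b b b b b b b B  =>  a a a a a a a a b b b b b b b b b b   (applied B -> b)
Final yield: a a a a a a a a b b b b b b b b b b
Total rewrite steps: 35

35


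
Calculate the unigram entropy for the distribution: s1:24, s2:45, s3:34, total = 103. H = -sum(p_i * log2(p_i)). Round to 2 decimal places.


Computing entropy H = -sum(p_i * log2(p_i)):
  s1: p = 24/103 = 0.2330, -p*log2(p) = 0.4897
  s2: p = 45/103 = 0.4369, -p*log2(p) = 0.5219
  s3: p = 34/103 = 0.3301, -p*log2(p) = 0.5278
H = sum of terms = 1.5394
Rounded to 2 decimals: 1.54

1.54


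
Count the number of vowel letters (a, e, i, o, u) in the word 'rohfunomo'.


Scanning each character of 'rohfunomo':
  Position 1: 'r' -> consonant (running count: 0)
  Position 2: 'o' -> vowel (running count: 1)
  Position 3: 'h' -> consonant (running count: 1)
  Position 4: 'f' -> consonant (running count: 1)
  Position 5: 'u' -> vowel (running count: 2)
  Position 6: 'n' -> consonant (running count: 2)
  Position 7: 'o' -> vowel (running count: 3)
  Position 8: 'm' -> consonant (running count: 3)
  Position 9: 'o' -> vowel (running count: 4)
Total vowels: 4

4


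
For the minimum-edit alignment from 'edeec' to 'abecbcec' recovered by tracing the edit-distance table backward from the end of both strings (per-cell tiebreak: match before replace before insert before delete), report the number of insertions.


Edit distance = 5. Backtracking from cell (5, 8) with preference match > replace > insert > delete,
then listing the resulting alignment 'edeec' -> 'abecbcec' left to right:
  Step 1: insert 'a' [insertion #1]
  Step 2: insert 'b' [insertion #2]
  Step 3: keep 'e'
  Step 4: insert 'c' [insertion #3]
  Step 5: replace d->b
  Step 6: replace e->c
  Step 7: keep 'e'
  Step 8: keep 'c'
Total insertions: 3

3


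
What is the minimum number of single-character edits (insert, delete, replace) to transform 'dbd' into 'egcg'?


Building DP table for s1='dbd' (len 3) and s2='egcg' (len 4):
       e  g  c  g
    0  1  2  3  4
  d 1  1  2  3  4
  b 2  2  2  3  4
  d 3  3  3  3  4
Edit distance = dp[3][4] = 4

4


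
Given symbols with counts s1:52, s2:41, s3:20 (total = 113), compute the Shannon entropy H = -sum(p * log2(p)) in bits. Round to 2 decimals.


Computing entropy H = -sum(p_i * log2(p_i)):
  s1: p = 52/113 = 0.4602, -p*log2(p) = 0.5153
  s2: p = 41/113 = 0.3628, -p*log2(p) = 0.5307
  s3: p = 20/113 = 0.1770, -p*log2(p) = 0.4422
H = sum of terms = 1.4882
Rounded to 2 decimals: 1.49

1.49


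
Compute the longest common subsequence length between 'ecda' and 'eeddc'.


DP table for LCS of 'ecda' and 'eeddc':
       e  e  d  d  c
    0  0  0  0  0  0
  e 0  1  1  1  1  1
  c 0  1  1  1  1  2
  d 0  1  1  2  2  2
  a 0  1  1  2  2  2
LCS: 'ec'
LCS length = 2

2


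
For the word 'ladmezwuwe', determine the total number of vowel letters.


Scanning each character of 'ladmezwuwe':
  Position 1: 'l' -> consonant (running count: 0)
  Position 2: 'a' -> vowel (running count: 1)
  Position 3: 'd' -> consonant (running count: 1)
  Position 4: 'm' -> consonant (running count: 1)
  Position 5: 'e' -> vowel (running count: 2)
  Position 6: 'z' -> consonant (running count: 2)
  Position 7: 'w' -> consonant (running count: 2)
  Position 8: 'u' -> vowel (running count: 3)
  Position 9: 'w' -> consonant (running count: 3)
  Position 10: 'e' -> vowel (running count: 4)
Total vowels: 4

4


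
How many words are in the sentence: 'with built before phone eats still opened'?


Counting words by splitting on spaces:
  Word 1: 'with'
  Word 2: 'built'
  Word 3: 'before'
  Word 4: 'phone'
  Word 5: 'eats'
  Word 6: 'still'
  Word 7: 'opened'
Total words: 7

7


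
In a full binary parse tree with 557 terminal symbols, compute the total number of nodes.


Leaf nodes (terminals): 557
Internal nodes = n - 1 = 557 - 1 = 556
Total = leaves + internal = 557 + 556 = 1113

1113


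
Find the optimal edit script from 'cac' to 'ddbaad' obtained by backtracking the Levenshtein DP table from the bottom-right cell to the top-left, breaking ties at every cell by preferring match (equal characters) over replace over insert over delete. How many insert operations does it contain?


Edit distance = 5. Backtracking from cell (3, 6) with preference match > replace > insert > delete,
then listing the resulting alignment 'cac' -> 'ddbaad' left to right:
  Step 1: insert 'd' [insertion #1]
  Step 2: insert 'd' [insertion #2]
  Step 3: insert 'b' [insertion #3]
  Step 4: replace c->a
  Step 5: keep 'a'
  Step 6: replace c->d
Total insertions: 3

3


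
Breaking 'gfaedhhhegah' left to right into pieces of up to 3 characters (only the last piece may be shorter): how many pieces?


'gfaedhhhegah' has 12 characters.
Chunking with max size 3:
  Chunk 1: 'gfa' (positions 0-2)
  Chunk 2: 'edh' (positions 3-5)
  Chunk 3: 'hhe' (positions 6-8)
  Chunk 4: 'gah' (positions 9-11)
Total chunks: ceil(12 / 3) = 4

4


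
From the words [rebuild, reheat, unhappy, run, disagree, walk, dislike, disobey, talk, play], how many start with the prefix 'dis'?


Checking each word for prefix 'dis':
  'rebuild' -> no (count: 0)
  'reheat' -> no (count: 0)
  'unhappy' -> no (count: 0)
  'run' -> no (count: 0)
  'disagree' -> YES, starts with 'dis' (count: 1)
  'walk' -> no (count: 1)
  'dislike' -> YES, starts with 'dis' (count: 2)
  'disobey' -> YES, starts with 'dis' (count: 3)
  'talk' -> no (count: 3)
  'play' -> no (count: 3)
Total with prefix 'dis': 3

3


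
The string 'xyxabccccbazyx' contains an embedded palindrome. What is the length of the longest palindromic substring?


Scanning 'xyxabccccbazyx' for palindromic substrings.
Substring at positions 3-10: 'abccccba'.
Check: reverse('abccccba') = 'abccccba' -> palindrome confirmed.
Neighbouring characters ('x' / 'z') break symmetry, so it cannot extend further.
No longer palindromic substring exists; longest length = 8

8


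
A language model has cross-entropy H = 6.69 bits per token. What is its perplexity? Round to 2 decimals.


Perplexity formula: PP = 2^H
H = 6.69
PP = 2^6.69
Decompose: 2^6.69 = 2^6 * 2^0.69
2^6 = 64, 2^0.69 ~ 1.6132835
PP ~ 64 * 1.6132835 = 103.2501440
Rounded to 2 decimals: 103.25

103.25


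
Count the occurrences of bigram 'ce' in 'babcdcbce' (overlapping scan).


Scanning 'babcdcbce' for bigram 'ce':
  Position 0: 'ba' -> no
  Position 1: 'ab' -> no
  Position 2: 'bc' -> no
  Position 3: 'cd' -> no
  Position 4: 'dc' -> no
  Position 5: 'cb' -> no
  Position 6: 'bc' -> no
  Position 7: 'ce' -> MATCH
Total matches: 1

1


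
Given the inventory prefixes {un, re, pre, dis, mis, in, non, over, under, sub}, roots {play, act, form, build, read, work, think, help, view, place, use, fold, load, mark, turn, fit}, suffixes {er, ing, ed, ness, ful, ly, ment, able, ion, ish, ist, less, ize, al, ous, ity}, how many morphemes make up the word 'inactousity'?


Segmenting 'inactousity' against the inventory:
  'in' -> prefix (morpheme 1)
  'act' -> root (morpheme 2)
  'ous' -> suffix (morpheme 3)
  'ity' -> suffix (morpheme 4)
Total morphemes: 4

4


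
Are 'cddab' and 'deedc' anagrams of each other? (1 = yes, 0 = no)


Sort characters of 'cddab': 'abcdd'
Sort characters of 'deedc': 'cddee'
Sorted forms differ -> they are NOT anagrams
Result: 0

0


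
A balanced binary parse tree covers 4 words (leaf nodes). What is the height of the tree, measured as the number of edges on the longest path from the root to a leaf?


In a balanced binary tree with n leaves the deepest leaf is ceil(log2(n)) edges below the root.
log2(4) = 2.0000
ceil(2.0000) = 2
height (edges) = 2

2


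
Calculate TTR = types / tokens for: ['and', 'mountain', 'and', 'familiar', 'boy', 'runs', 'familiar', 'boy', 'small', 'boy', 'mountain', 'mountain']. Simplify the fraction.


Tokens: 12
Unique types: ('and', 'boy', 'familiar', 'mountain', 'runs', 'small') = 6
TTR = 6/12
Simplify: divide both by 6 -> 1/2
TTR = 1/2

1/2


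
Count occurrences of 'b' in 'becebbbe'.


Scanning 'becebbbe' for 'b':
  Position 0: 'b' -> MATCH (count: 1)
  Position 4: 'b' -> MATCH (count: 2)
  Position 5: 'b' -> MATCH (count: 3)
  Position 6: 'b' -> MATCH (count: 4)
Total occurrences of 'b': 4

4


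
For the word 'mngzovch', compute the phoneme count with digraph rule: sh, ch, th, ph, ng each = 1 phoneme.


Parsing 'mngzovch' greedily, digraphs first:
  'm' -> consonant phoneme (phonemes so far: 1)
  'ng' -> digraph (1 consonant phoneme) (phonemes so far: 2)
  'z' -> consonant phoneme (phonemes so far: 3)
  'o' -> vowel phoneme (phonemes so far: 4)
  'v' -> consonant phoneme (phonemes so far: 5)
  'ch' -> digraph (1 consonant phoneme) (phonemes so far: 6)
Total phonemes: 6

6


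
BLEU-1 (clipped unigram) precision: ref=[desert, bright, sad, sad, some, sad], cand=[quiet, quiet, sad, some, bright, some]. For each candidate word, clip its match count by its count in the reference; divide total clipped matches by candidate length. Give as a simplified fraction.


Reference word counts: {'bright': 1, 'desert': 1, 'sad': 3, 'some': 1}
Checking each candidate word (with clipping):
  'quiet' -> not in reference -> no match (matches: 0)
  'quiet' -> not in reference -> no match (matches: 0)
  'sad' -> in reference (ref count 3, used 1/3) -> match (matches: 1)
  'some' -> in reference (ref count 1, used 1/1) -> match (matches: 2)
  'bright' -> in reference (ref count 1, used 1/1) -> match (matches: 3)
  'some' -> ref count 1 already used up (1/1) -> clipped, no match (matches: 3)
Clipped matches: 3, Candidate length: 6
Precision = 3/6 = 1/2

1/2


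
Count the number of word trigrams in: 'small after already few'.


Word trigrams from [4] words:
  Trigram 1: (small after already)
  Trigram 2: (after already few)
Total word trigrams: 4 - 2 = 2

2


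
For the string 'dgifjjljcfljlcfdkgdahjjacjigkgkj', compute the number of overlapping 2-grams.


String 'dgifjjljcfljlcfdkgdahjjacjigkgkj' has length L = 32.
Number of overlapping n-grams = L - n + 1
Substituting: 32 - 2 + 1 = 31

31


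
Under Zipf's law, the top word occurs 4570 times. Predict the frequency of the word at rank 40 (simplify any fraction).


Zipf's law: freq(rank) = f1 / rank
f1 = 4570, rank = 40
freq = 4570 / 40
GCD(4570, 40) = 10
Simplified: 457/4

457/4


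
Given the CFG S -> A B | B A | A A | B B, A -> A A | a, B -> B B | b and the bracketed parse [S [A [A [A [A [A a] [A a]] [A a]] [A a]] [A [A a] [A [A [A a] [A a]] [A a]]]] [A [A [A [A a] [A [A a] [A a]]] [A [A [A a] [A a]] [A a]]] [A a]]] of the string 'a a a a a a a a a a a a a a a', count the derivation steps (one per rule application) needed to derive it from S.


Every bracketed nonterminal node [X ...] in the tree is produced by exactly one rule application.
Reading the tree off as a leftmost derivation:
  Step 1: S  =>  A A   (applied S -> A A)
  Step 2: A A  =>  A A A   (applied A -> A A)
  Step 3: A A A  =>  A A A A   (applied A -> A A)
  Step 4: A A A A  =>  A A A A A   (applied A -> A A)
  Step 5: A A A A A  =>  A A A A A A   (applied A -> A A)
  Step 6: A A A A A A  =>  a A A A A A   (applied A -> a)
  Step 7: a A A A A A  =>  a a A A A A   (applied A -> a)
  Step 8: a a A A A A  =>  a a a A A A   (applied A -> a)
  Step 9: a a a A A A  =>  a a a a A A   (applied A -> a)
  Step 10: a a a a A A  =>  a a a a A A A   (applied A -> A A)
  Step 11: a a a a A A A  =>  a a a a a A A   (applied A -> a)
  Step 12: a a a a a A A  =>  a a a a a A A A   (applied A -> A A)
  Step 13: a a a a a A A A  =>  a a a a a A A A A   (applied A -> A A)
  Step 14: a a a a a A A A A  =>  a a a a a a A A A   (applied A -> a)
  Step 15: a a a a a a A A A  =>  a a a a a a a A A   (applied A -> a)
  Step 16: a a a a a a a A A  =>  a a a a a a a a A   (applied A -> a)
  Step 17: a a a a a a a a A  =>  a a a a a a a a A A   (applied A -> A A)
  Step 18: a a a a a a a a A A  =>  a a a a a a a a A A A   (applied A -> A A)
  Step 19: a a a a a a a a A A A  =>  a a a a a a a a A A A A   (applied A -> A A)
  Step 20: a a a a a a a a A A A A  =>  a a a a a a a a a A A A   (applied A -> a)
  Step 21: a a a a a a a a a A A A  =>  a a a a a a a a a A A A A   (applied A -> A A)
  Step 22: a a a a a a a a a A A A A  =>  a a a a a a a a a a A A A   (applied A -> a)
  Step 23: a a a a a a a a a a A A A  =>  a a a a a a a a a a a A A   (applied A -> a)
  Step 24: a a a a a a a a a a a A A  =>  a a a a a a a a a a a A A A   (applied A -> A A)
  Step 25: a a a a a a a a a a a A A A  =>  a a a a a a a a a a a A A A A   (applied A -> A A)
  Step 26: a a a a a a a a a a a A A A A  =>  a a a a a a a a a a a a A A A   (applied A -> a)
  Step 27: a a a a a a a a a a a a A A A  =>  a a a a a a a a a a a a a A A   (applied A -> a)
  Step 28: a a a a a a a a a a a a a A A  =>  a a a a a a a a a a a a a a A   (applied A -> a)
  Step 29: a a a a a a a a a a a a a a A  =>  a a a a a a a a a a a a a a a   (applied A -> a)
Final yield: a a a a a a a a a a a a a a a
Total rewrite steps: 29

29


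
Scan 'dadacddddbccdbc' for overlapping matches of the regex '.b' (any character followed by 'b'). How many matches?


Pattern: .b means any character followed by 'b'.
Scanning 'dadacddddbccdbc' position-by-position:
  Pos 0: window 'da' -> no
  Pos 1: window 'ad' -> no
  Pos 2: window 'da' -> no
  Pos 3: window 'ac' -> no
  Pos 4: window 'cd' -> no
  Pos 5: window 'dd' -> no
  Pos 6: window 'dd' -> no
  Pos 7: window 'dd' -> no
  Pos 8: window 'db' -> MATCH
  Pos 9: window 'bc' -> no
  Pos 10: window 'cc' -> no
  Pos 11: window 'cd' -> no
  Pos 12: window 'db' -> MATCH
  Pos 13: window 'bc' -> no
  Pos 14: window 'c' -> no
Total matches: 2

2


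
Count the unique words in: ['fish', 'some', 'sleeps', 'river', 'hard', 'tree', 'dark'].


Listing all tokens and tracking unique types:
  Token 1: 'fish' -> NEW (unique so far: 1)
  Token 2: 'some' -> NEW (unique so far: 2)
  Token 3: 'sleeps' -> NEW (unique so far: 3)
  Token 4: 'river' -> NEW (unique so far: 4)
  Token 5: 'hard' -> NEW (unique so far: 5)
  Token 6: 'tree' -> NEW (unique so far: 6)
  Token 7: 'dark' -> NEW (unique so far: 7)
Unique types: ('dark', 'fish', 'hard', 'river', 'sleeps', 'some', 'tree')
Vocabulary size: 7

7


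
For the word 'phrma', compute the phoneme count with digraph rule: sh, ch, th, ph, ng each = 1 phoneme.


Parsing 'phrma' greedily, digraphs first:
  'ph' -> digraph (1 consonant phoneme) (phonemes so far: 1)
  'r' -> consonant phoneme (phonemes so far: 2)
  'm' -> consonant phoneme (phonemes so far: 3)
  'a' -> vowel phoneme (phonemes so far: 4)
Total phonemes: 4

4


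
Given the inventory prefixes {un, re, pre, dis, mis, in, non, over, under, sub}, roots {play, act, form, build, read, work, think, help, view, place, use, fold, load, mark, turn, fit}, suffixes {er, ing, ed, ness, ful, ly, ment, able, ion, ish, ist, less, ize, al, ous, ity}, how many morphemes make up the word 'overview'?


Segmenting 'overview' against the inventory:
  'over' -> prefix (morpheme 1)
  'view' -> root (morpheme 2)
Total morphemes: 2

2


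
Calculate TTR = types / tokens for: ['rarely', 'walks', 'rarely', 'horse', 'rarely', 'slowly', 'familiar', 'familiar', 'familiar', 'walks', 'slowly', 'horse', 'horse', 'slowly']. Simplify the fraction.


Tokens: 14
Unique types: ('familiar', 'horse', 'rarely', 'slowly', 'walks') = 5
TTR = 5/14
Already in lowest terms.

5/14


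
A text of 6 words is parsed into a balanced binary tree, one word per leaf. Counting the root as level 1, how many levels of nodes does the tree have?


In a balanced binary tree with n leaves the deepest leaf is ceil(log2(n)) edges below the root,
so counting node levels inclusive of root and leaves gives ceil(log2(n)) + 1 levels.
log2(6) = 2.5850
ceil(2.5850) = 3
levels = 3 + 1 = 4

4


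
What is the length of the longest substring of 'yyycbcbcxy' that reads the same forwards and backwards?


Scanning 'yyycbcbcxy' for palindromic substrings.
Substring at positions 3-7: 'cbcbc'.
Check: reverse('cbcbc') = 'cbcbc' -> palindrome confirmed.
Neighbouring characters ('y' / 'x') break symmetry, so it cannot extend further.
No longer palindromic substring exists; longest length = 5

5


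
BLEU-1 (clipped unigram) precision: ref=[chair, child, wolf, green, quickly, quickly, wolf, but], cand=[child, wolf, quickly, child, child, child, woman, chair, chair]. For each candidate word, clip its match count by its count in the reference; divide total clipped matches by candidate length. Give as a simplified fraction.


Reference word counts: {'but': 1, 'chair': 1, 'child': 1, 'green': 1, 'quickly': 2, 'wolf': 2}
Checking each candidate word (with clipping):
  'child' -> in reference (ref count 1, used 1/1) -> match (matches: 1)
  'wolf' -> in reference (ref count 2, used 1/2) -> match (matches: 2)
  'quickly' -> in reference (ref count 2, used 1/2) -> match (matches: 3)
  'child' -> ref count 1 already used up (1/1) -> clipped, no match (matches: 3)
  'child' -> ref count 1 already used up (1/1) -> clipped, no match (matches: 3)
  'child' -> ref count 1 already used up (1/1) -> clipped, no match (matches: 3)
  'woman' -> not in reference -> no match (matches: 3)
  'chair' -> in reference (ref count 1, used 1/1) -> match (matches: 4)
  'chair' -> ref count 1 already used up (1/1) -> clipped, no match (matches: 4)
Clipped matches: 4, Candidate length: 9
Precision = 4/9

4/9
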